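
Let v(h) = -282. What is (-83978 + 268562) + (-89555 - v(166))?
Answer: 95311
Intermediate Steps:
(-83978 + 268562) + (-89555 - v(166)) = (-83978 + 268562) + (-89555 - 1*(-282)) = 184584 + (-89555 + 282) = 184584 - 89273 = 95311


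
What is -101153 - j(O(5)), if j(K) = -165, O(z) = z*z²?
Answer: -100988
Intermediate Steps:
O(z) = z³
-101153 - j(O(5)) = -101153 - 1*(-165) = -101153 + 165 = -100988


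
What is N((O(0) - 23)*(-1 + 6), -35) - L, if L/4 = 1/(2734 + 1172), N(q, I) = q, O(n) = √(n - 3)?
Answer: -224597/1953 + 5*I*√3 ≈ -115.0 + 8.6602*I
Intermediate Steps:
O(n) = √(-3 + n)
L = 2/1953 (L = 4/(2734 + 1172) = 4/3906 = 4*(1/3906) = 2/1953 ≈ 0.0010241)
N((O(0) - 23)*(-1 + 6), -35) - L = (√(-3 + 0) - 23)*(-1 + 6) - 1*2/1953 = (√(-3) - 23)*5 - 2/1953 = (I*√3 - 23)*5 - 2/1953 = (-23 + I*√3)*5 - 2/1953 = (-115 + 5*I*√3) - 2/1953 = -224597/1953 + 5*I*√3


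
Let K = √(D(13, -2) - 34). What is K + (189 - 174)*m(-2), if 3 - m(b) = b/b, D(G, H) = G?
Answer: 30 + I*√21 ≈ 30.0 + 4.5826*I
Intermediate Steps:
m(b) = 2 (m(b) = 3 - b/b = 3 - 1*1 = 3 - 1 = 2)
K = I*√21 (K = √(13 - 34) = √(-21) = I*√21 ≈ 4.5826*I)
K + (189 - 174)*m(-2) = I*√21 + (189 - 174)*2 = I*√21 + 15*2 = I*√21 + 30 = 30 + I*√21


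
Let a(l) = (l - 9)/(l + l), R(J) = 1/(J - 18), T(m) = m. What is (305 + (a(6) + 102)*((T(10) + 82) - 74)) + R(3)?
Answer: 64093/30 ≈ 2136.4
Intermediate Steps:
R(J) = 1/(-18 + J)
a(l) = (-9 + l)/(2*l) (a(l) = (-9 + l)/((2*l)) = (-9 + l)*(1/(2*l)) = (-9 + l)/(2*l))
(305 + (a(6) + 102)*((T(10) + 82) - 74)) + R(3) = (305 + ((½)*(-9 + 6)/6 + 102)*((10 + 82) - 74)) + 1/(-18 + 3) = (305 + ((½)*(⅙)*(-3) + 102)*(92 - 74)) + 1/(-15) = (305 + (-¼ + 102)*18) - 1/15 = (305 + (407/4)*18) - 1/15 = (305 + 3663/2) - 1/15 = 4273/2 - 1/15 = 64093/30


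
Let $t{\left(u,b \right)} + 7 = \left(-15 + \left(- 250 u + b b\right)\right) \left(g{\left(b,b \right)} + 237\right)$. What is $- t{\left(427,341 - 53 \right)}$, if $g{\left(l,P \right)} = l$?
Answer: $12506032$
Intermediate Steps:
$t{\left(u,b \right)} = -7 + \left(237 + b\right) \left(-15 + b^{2} - 250 u\right)$ ($t{\left(u,b \right)} = -7 + \left(-15 + \left(- 250 u + b b\right)\right) \left(b + 237\right) = -7 + \left(-15 + \left(- 250 u + b^{2}\right)\right) \left(237 + b\right) = -7 + \left(-15 + \left(b^{2} - 250 u\right)\right) \left(237 + b\right) = -7 + \left(-15 + b^{2} - 250 u\right) \left(237 + b\right) = -7 + \left(237 + b\right) \left(-15 + b^{2} - 250 u\right)$)
$- t{\left(427,341 - 53 \right)} = - (-3562 + \left(341 - 53\right)^{3} - 25299750 - 15 \left(341 - 53\right) + 237 \left(341 - 53\right)^{2} - 250 \left(341 - 53\right) 427) = - (-3562 + 288^{3} - 25299750 - 4320 + 237 \cdot 288^{2} - 72000 \cdot 427) = - (-3562 + 23887872 - 25299750 - 4320 + 237 \cdot 82944 - 30744000) = - (-3562 + 23887872 - 25299750 - 4320 + 19657728 - 30744000) = \left(-1\right) \left(-12506032\right) = 12506032$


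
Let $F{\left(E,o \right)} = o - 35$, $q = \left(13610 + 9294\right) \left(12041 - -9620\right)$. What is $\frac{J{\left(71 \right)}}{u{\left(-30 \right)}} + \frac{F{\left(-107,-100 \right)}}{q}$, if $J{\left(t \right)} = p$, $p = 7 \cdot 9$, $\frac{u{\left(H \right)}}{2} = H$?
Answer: $- \frac{2604649281}{2480617720} \approx -1.05$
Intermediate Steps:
$u{\left(H \right)} = 2 H$
$p = 63$
$q = 496123544$ ($q = 22904 \left(12041 + 9620\right) = 22904 \cdot 21661 = 496123544$)
$J{\left(t \right)} = 63$
$F{\left(E,o \right)} = -35 + o$ ($F{\left(E,o \right)} = o - 35 = -35 + o$)
$\frac{J{\left(71 \right)}}{u{\left(-30 \right)}} + \frac{F{\left(-107,-100 \right)}}{q} = \frac{63}{2 \left(-30\right)} + \frac{-35 - 100}{496123544} = \frac{63}{-60} - \frac{135}{496123544} = 63 \left(- \frac{1}{60}\right) - \frac{135}{496123544} = - \frac{21}{20} - \frac{135}{496123544} = - \frac{2604649281}{2480617720}$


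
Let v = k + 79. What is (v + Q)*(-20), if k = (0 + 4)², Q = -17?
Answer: -1560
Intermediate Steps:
k = 16 (k = 4² = 16)
v = 95 (v = 16 + 79 = 95)
(v + Q)*(-20) = (95 - 17)*(-20) = 78*(-20) = -1560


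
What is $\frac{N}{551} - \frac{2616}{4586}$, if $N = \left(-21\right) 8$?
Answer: $- \frac{1105932}{1263443} \approx -0.87533$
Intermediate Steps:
$N = -168$
$\frac{N}{551} - \frac{2616}{4586} = - \frac{168}{551} - \frac{2616}{4586} = \left(-168\right) \frac{1}{551} - \frac{1308}{2293} = - \frac{168}{551} - \frac{1308}{2293} = - \frac{1105932}{1263443}$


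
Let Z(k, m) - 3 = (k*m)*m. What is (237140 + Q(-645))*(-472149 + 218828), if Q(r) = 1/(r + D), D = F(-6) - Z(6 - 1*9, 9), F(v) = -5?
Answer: -24629741942079/410 ≈ -6.0073e+10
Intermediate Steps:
Z(k, m) = 3 + k*m² (Z(k, m) = 3 + (k*m)*m = 3 + k*m²)
D = 235 (D = -5 - (3 + (6 - 1*9)*9²) = -5 - (3 + (6 - 9)*81) = -5 - (3 - 3*81) = -5 - (3 - 243) = -5 - 1*(-240) = -5 + 240 = 235)
Q(r) = 1/(235 + r) (Q(r) = 1/(r + 235) = 1/(235 + r))
(237140 + Q(-645))*(-472149 + 218828) = (237140 + 1/(235 - 645))*(-472149 + 218828) = (237140 + 1/(-410))*(-253321) = (237140 - 1/410)*(-253321) = (97227399/410)*(-253321) = -24629741942079/410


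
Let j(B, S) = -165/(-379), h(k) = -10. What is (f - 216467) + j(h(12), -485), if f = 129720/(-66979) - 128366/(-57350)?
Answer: -157569267324871597/727916050675 ≈ -2.1647e+5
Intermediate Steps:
f = 579192157/1920622825 (f = 129720*(-1/66979) - 128366*(-1/57350) = -129720/66979 + 64183/28675 = 579192157/1920622825 ≈ 0.30156)
j(B, S) = 165/379 (j(B, S) = -165*(-1/379) = 165/379)
(f - 216467) + j(h(12), -485) = (579192157/1920622825 - 216467) + 165/379 = -415750881867118/1920622825 + 165/379 = -157569267324871597/727916050675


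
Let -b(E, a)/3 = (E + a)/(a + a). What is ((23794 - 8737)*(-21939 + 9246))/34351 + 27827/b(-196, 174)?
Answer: 53339042555/377861 ≈ 1.4116e+5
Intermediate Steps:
b(E, a) = -3*(E + a)/(2*a) (b(E, a) = -3*(E + a)/(a + a) = -3*(E + a)/(2*a))
((23794 - 8737)*(-21939 + 9246))/34351 + 27827/b(-196, 174) = ((23794 - 8737)*(-21939 + 9246))/34351 + 27827/(((3/2)*(-1*(-196) - 1*174)/174)) = (15057*(-12693))*(1/34351) + 27827/(((3/2)*(1/174)*(196 - 174))) = -191118501*1/34351 + 27827/(((3/2)*(1/174)*22)) = -191118501/34351 + 27827/(11/58) = -191118501/34351 + 27827*(58/11) = -191118501/34351 + 1613966/11 = 53339042555/377861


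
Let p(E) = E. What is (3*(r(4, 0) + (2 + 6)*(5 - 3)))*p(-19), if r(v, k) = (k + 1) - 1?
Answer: -912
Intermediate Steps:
r(v, k) = k (r(v, k) = (1 + k) - 1 = k)
(3*(r(4, 0) + (2 + 6)*(5 - 3)))*p(-19) = (3*(0 + (2 + 6)*(5 - 3)))*(-19) = (3*(0 + 8*2))*(-19) = (3*(0 + 16))*(-19) = (3*16)*(-19) = 48*(-19) = -912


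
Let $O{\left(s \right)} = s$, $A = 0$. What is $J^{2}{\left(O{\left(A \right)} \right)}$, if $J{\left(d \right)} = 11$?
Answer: $121$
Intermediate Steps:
$J^{2}{\left(O{\left(A \right)} \right)} = 11^{2} = 121$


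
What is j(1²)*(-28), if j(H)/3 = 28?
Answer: -2352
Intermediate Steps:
j(H) = 84 (j(H) = 3*28 = 84)
j(1²)*(-28) = 84*(-28) = -2352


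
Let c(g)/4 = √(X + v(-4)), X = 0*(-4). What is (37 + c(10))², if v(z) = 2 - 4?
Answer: 1337 + 296*I*√2 ≈ 1337.0 + 418.61*I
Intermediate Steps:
v(z) = -2
X = 0
c(g) = 4*I*√2 (c(g) = 4*√(0 - 2) = 4*√(-2) = 4*(I*√2) = 4*I*√2)
(37 + c(10))² = (37 + 4*I*√2)²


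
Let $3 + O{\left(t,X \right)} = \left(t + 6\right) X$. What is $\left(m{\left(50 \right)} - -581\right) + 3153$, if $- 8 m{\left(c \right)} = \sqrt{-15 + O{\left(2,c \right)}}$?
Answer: $3734 - \frac{\sqrt{382}}{8} \approx 3731.6$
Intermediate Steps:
$O{\left(t,X \right)} = -3 + X \left(6 + t\right)$ ($O{\left(t,X \right)} = -3 + \left(t + 6\right) X = -3 + \left(6 + t\right) X = -3 + X \left(6 + t\right)$)
$m{\left(c \right)} = - \frac{\sqrt{-18 + 8 c}}{8}$ ($m{\left(c \right)} = - \frac{\sqrt{-15 + \left(-3 + 6 c + c 2\right)}}{8} = - \frac{\sqrt{-15 + \left(-3 + 6 c + 2 c\right)}}{8} = - \frac{\sqrt{-15 + \left(-3 + 8 c\right)}}{8} = - \frac{\sqrt{-18 + 8 c}}{8}$)
$\left(m{\left(50 \right)} - -581\right) + 3153 = \left(- \frac{\sqrt{-18 + 8 \cdot 50}}{8} - -581\right) + 3153 = \left(- \frac{\sqrt{-18 + 400}}{8} + 581\right) + 3153 = \left(- \frac{\sqrt{382}}{8} + 581\right) + 3153 = \left(581 - \frac{\sqrt{382}}{8}\right) + 3153 = 3734 - \frac{\sqrt{382}}{8}$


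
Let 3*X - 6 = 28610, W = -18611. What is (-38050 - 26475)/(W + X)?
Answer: 193575/27217 ≈ 7.1123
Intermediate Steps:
X = 28616/3 (X = 2 + (⅓)*28610 = 2 + 28610/3 = 28616/3 ≈ 9538.7)
(-38050 - 26475)/(W + X) = (-38050 - 26475)/(-18611 + 28616/3) = -64525/(-27217/3) = -64525*(-3/27217) = 193575/27217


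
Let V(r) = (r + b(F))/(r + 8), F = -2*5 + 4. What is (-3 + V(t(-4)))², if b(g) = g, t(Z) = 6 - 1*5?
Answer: 1024/81 ≈ 12.642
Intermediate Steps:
t(Z) = 1 (t(Z) = 6 - 5 = 1)
F = -6 (F = -10 + 4 = -6)
V(r) = (-6 + r)/(8 + r) (V(r) = (r - 6)/(r + 8) = (-6 + r)/(8 + r))
(-3 + V(t(-4)))² = (-3 + (-6 + 1)/(8 + 1))² = (-3 - 5/9)² = (-32/9)² = 1024/81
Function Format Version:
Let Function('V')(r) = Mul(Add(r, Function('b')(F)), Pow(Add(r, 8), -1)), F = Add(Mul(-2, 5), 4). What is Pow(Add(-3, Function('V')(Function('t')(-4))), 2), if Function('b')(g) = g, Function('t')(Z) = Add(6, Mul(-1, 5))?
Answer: Rational(1024, 81) ≈ 12.642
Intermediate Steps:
Function('t')(Z) = 1 (Function('t')(Z) = Add(6, -5) = 1)
F = -6 (F = Add(-10, 4) = -6)
Function('V')(r) = Mul(Pow(Add(8, r), -1), Add(-6, r)) (Function('V')(r) = Mul(Add(r, -6), Pow(Add(r, 8), -1)) = Mul(Add(-6, r), Pow(Add(8, r), -1)) = Mul(Pow(Add(8, r), -1), Add(-6, r)))
Pow(Add(-3, Function('V')(Function('t')(-4))), 2) = Pow(Add(-3, Mul(Pow(Add(8, 1), -1), Add(-6, 1))), 2) = Pow(Add(-3, Mul(Pow(9, -1), -5)), 2) = Pow(Add(-3, Mul(Rational(1, 9), -5)), 2) = Pow(Add(-3, Rational(-5, 9)), 2) = Pow(Rational(-32, 9), 2) = Rational(1024, 81)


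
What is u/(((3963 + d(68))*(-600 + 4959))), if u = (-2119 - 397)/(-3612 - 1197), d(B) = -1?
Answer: 1258/41526575811 ≈ 3.0294e-8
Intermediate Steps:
u = 2516/4809 (u = -2516/(-4809) = -2516*(-1/4809) = 2516/4809 ≈ 0.52319)
u/(((3963 + d(68))*(-600 + 4959))) = 2516/(4809*(((3963 - 1)*(-600 + 4959)))) = 2516/(4809*((3962*4359))) = (2516/4809)/17270358 = (2516/4809)*(1/17270358) = 1258/41526575811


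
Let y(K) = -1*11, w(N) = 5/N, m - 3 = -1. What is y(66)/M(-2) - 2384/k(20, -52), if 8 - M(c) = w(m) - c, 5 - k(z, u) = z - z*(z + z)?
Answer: -33958/5495 ≈ -6.1798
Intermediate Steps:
m = 2 (m = 3 - 1 = 2)
k(z, u) = 5 - z + 2*z**2 (k(z, u) = 5 - (z - z*(z + z)) = 5 - (z - z*2*z) = 5 - (z - 2*z**2) = 5 + (-z + 2*z**2) = 5 - z + 2*z**2)
y(K) = -11
M(c) = 11/2 + c (M(c) = 8 - (5/2 - c) = 8 + (-5/2 + c) = 11/2 + c)
y(66)/M(-2) - 2384/k(20, -52) = -11/(11/2 - 2) - 2384/(5 - 1*20 + 2*20**2) = -11/7/2 - 2384/(5 - 20 + 2*400) = -11*2/7 - 2384/(5 - 20 + 800) = -22/7 - 2384/785 = -33958/5495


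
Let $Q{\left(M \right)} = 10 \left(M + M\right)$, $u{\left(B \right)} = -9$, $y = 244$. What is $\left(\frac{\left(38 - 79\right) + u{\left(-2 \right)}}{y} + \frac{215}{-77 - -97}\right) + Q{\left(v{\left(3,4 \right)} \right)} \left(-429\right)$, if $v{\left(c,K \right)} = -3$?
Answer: $\frac{6283133}{244} \approx 25751.0$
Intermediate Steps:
$Q{\left(M \right)} = 20 M$ ($Q{\left(M \right)} = 10 \cdot 2 M = 20 M$)
$\left(\frac{\left(38 - 79\right) + u{\left(-2 \right)}}{y} + \frac{215}{-77 - -97}\right) + Q{\left(v{\left(3,4 \right)} \right)} \left(-429\right) = \left(\frac{\left(38 - 79\right) - 9}{244} + \frac{215}{-77 - -97}\right) + 20 \left(-3\right) \left(-429\right) = \left(\left(-41 - 9\right) \frac{1}{244} + \frac{215}{-77 + 97}\right) - -25740 = \left(\left(-50\right) \frac{1}{244} + \frac{215}{20}\right) + 25740 = \left(- \frac{25}{122} + 215 \cdot \frac{1}{20}\right) + 25740 = \left(- \frac{25}{122} + \frac{43}{4}\right) + 25740 = \frac{2573}{244} + 25740 = \frac{6283133}{244}$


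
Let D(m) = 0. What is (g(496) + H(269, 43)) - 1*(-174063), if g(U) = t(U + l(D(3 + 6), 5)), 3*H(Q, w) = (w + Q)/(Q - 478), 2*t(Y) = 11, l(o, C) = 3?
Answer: 72760425/418 ≈ 1.7407e+5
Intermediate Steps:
t(Y) = 11/2 (t(Y) = (½)*11 = 11/2)
H(Q, w) = (Q + w)/(3*(-478 + Q)) (H(Q, w) = ((w + Q)/(Q - 478))/3 = ((Q + w)/(-478 + Q))/3 = (Q + w)/(3*(-478 + Q)))
g(U) = 11/2
(g(496) + H(269, 43)) - 1*(-174063) = (11/2 + (269 + 43)/(3*(-478 + 269))) - 1*(-174063) = (11/2 + (⅓)*312/(-209)) + 174063 = (11/2 + (⅓)*(-1/209)*312) + 174063 = (11/2 - 104/209) + 174063 = 2091/418 + 174063 = 72760425/418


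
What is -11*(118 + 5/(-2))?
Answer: -2541/2 ≈ -1270.5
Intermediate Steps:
-11*(118 + 5/(-2)) = -11*(118 - ½*5) = -11*(118 - 5/2) = -11*231/2 = -2541/2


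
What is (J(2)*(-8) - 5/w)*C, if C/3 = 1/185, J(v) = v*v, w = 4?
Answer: -399/740 ≈ -0.53919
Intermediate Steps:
J(v) = v²
C = 3/185 ≈ 0.016216
(J(2)*(-8) - 5/w)*C = (2²*(-8) - 5/4)*(3/185) = (4*(-8) - 5*¼)*(3/185) = (-32 - 5/4)*(3/185) = -133/4*3/185 = -399/740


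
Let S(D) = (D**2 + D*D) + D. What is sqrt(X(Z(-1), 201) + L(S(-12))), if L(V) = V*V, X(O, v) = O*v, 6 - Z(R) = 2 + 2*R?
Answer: 3*sqrt(8598) ≈ 278.18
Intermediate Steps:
Z(R) = 4 - 2*R (Z(R) = 6 - (2 + 2*R) = 6 + (-2 - 2*R) = 4 - 2*R)
S(D) = D + 2*D**2 (S(D) = (D**2 + D**2) + D = 2*D**2 + D = D + 2*D**2)
L(V) = V**2
sqrt(X(Z(-1), 201) + L(S(-12))) = sqrt((4 - 2*(-1))*201 + (-12*(1 + 2*(-12)))**2) = sqrt((4 + 2)*201 + (-12*(1 - 24))**2) = sqrt(6*201 + (-12*(-23))**2) = sqrt(1206 + 276**2) = sqrt(1206 + 76176) = sqrt(77382) = 3*sqrt(8598)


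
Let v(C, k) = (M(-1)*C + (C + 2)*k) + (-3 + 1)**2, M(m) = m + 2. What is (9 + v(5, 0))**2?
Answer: 324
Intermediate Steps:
M(m) = 2 + m
v(C, k) = 4 + C + k*(2 + C) (v(C, k) = ((2 - 1)*C + (C + 2)*k) + (-3 + 1)**2 = (1*C + (2 + C)*k) + (-2)**2 = (C + k*(2 + C)) + 4 = 4 + C + k*(2 + C))
(9 + v(5, 0))**2 = (9 + (4 + 5 + 2*0 + 5*0))**2 = (9 + (4 + 5 + 0 + 0))**2 = (9 + 9)**2 = 18**2 = 324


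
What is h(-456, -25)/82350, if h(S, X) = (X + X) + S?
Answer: -253/41175 ≈ -0.0061445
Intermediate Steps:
h(S, X) = S + 2*X (h(S, X) = 2*X + S = S + 2*X)
h(-456, -25)/82350 = (-456 + 2*(-25))/82350 = (-456 - 50)*(1/82350) = -506*1/82350 = -253/41175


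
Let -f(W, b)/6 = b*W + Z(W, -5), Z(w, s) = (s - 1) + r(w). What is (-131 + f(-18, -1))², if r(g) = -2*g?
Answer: 175561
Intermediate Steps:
Z(w, s) = -1 + s - 2*w (Z(w, s) = (s - 1) - 2*w = (-1 + s) - 2*w = -1 + s - 2*w)
f(W, b) = 36 + 12*W - 6*W*b (f(W, b) = -6*(b*W + (-1 - 5 - 2*W)) = -6*(W*b + (-6 - 2*W)) = -6*(-6 - 2*W + W*b) = 36 + 12*W - 6*W*b)
(-131 + f(-18, -1))² = (-131 + (36 + 12*(-18) - 6*(-18)*(-1)))² = (-131 + (36 - 216 - 108))² = (-131 - 288)² = (-419)² = 175561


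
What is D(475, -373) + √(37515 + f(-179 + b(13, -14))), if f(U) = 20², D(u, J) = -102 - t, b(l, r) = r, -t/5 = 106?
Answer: 428 + √37915 ≈ 622.72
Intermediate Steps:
t = -530 (t = -5*106 = -530)
D(u, J) = 428 (D(u, J) = -102 - 1*(-530) = -102 + 530 = 428)
f(U) = 400
D(475, -373) + √(37515 + f(-179 + b(13, -14))) = 428 + √(37515 + 400) = 428 + √37915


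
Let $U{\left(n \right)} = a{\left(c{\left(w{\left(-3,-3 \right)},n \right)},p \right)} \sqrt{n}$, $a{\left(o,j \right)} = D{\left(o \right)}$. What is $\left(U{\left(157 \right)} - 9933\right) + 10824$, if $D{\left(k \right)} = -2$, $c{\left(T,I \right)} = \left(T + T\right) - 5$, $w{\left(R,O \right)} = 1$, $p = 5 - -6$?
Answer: $891 - 2 \sqrt{157} \approx 865.94$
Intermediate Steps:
$p = 11$ ($p = 5 + 6 = 11$)
$c{\left(T,I \right)} = -5 + 2 T$ ($c{\left(T,I \right)} = 2 T - 5 = -5 + 2 T$)
$a{\left(o,j \right)} = -2$
$U{\left(n \right)} = - 2 \sqrt{n}$
$\left(U{\left(157 \right)} - 9933\right) + 10824 = \left(- 2 \sqrt{157} - 9933\right) + 10824 = \left(-9933 - 2 \sqrt{157}\right) + 10824 = 891 - 2 \sqrt{157}$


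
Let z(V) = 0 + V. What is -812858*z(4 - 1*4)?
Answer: 0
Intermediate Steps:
z(V) = V
-812858*z(4 - 1*4) = -812858*(4 - 1*4) = -812858*(4 - 4) = -812858*0 = 0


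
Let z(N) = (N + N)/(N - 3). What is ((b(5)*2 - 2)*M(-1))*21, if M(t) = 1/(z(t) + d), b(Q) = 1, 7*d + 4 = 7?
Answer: 0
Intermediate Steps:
d = 3/7 (d = -4/7 + (⅐)*7 = -4/7 + 1 = 3/7 ≈ 0.42857)
z(N) = 2*N/(-3 + N) (z(N) = (2*N)/(-3 + N) = 2*N/(-3 + N))
M(t) = 1/(3/7 + 2*t/(-3 + t)) (M(t) = 1/(2*t/(-3 + t) + 3/7) = 1/(3/7 + 2*t/(-3 + t)))
((b(5)*2 - 2)*M(-1))*21 = ((1*2 - 2)*(7*(-3 - 1)/(-9 + 17*(-1))))*21 = ((2 - 2)*(7*(-4)/(-9 - 17)))*21 = (0*(7*(-4)/(-26)))*21 = (0*(7*(-1/26)*(-4)))*21 = (0*(14/13))*21 = 0*21 = 0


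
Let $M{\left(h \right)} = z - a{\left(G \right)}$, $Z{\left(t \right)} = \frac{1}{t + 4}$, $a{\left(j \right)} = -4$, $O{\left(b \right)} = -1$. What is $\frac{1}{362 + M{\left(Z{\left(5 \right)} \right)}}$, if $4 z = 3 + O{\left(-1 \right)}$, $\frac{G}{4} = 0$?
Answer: $\frac{2}{733} \approx 0.0027285$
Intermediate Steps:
$G = 0$ ($G = 4 \cdot 0 = 0$)
$z = \frac{1}{2}$ ($z = \frac{3 - 1}{4} = \frac{1}{4} \cdot 2 = \frac{1}{2} \approx 0.5$)
$Z{\left(t \right)} = \frac{1}{4 + t}$
$M{\left(h \right)} = \frac{9}{2}$ ($M{\left(h \right)} = \frac{1}{2} - -4 = \frac{1}{2} + 4 = \frac{9}{2}$)
$\frac{1}{362 + M{\left(Z{\left(5 \right)} \right)}} = \frac{1}{362 + \frac{9}{2}} = \frac{1}{\frac{733}{2}} = \frac{2}{733}$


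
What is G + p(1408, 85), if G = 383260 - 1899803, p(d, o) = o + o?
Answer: -1516373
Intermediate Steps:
p(d, o) = 2*o
G = -1516543
G + p(1408, 85) = -1516543 + 2*85 = -1516543 + 170 = -1516373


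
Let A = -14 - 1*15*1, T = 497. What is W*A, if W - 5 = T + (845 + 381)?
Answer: -50112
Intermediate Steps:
A = -29 (A = -14 - 15*1 = -14 - 15 = -29)
W = 1728 (W = 5 + (497 + (845 + 381)) = 5 + (497 + 1226) = 5 + 1723 = 1728)
W*A = 1728*(-29) = -50112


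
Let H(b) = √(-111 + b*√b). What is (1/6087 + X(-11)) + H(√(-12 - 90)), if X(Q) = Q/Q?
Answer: 6088/6087 + √(-111 + 102^(¾)*I^(3/2)) ≈ 1.9781 + 11.604*I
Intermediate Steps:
X(Q) = 1
H(b) = √(-111 + b^(3/2))
(1/6087 + X(-11)) + H(√(-12 - 90)) = (1/6087 + 1) + √(-111 + (√(-12 - 90))^(3/2)) = (1/6087 + 1) + √(-111 + (√(-102))^(3/2)) = 6088/6087 + √(-111 + (I*√102)^(3/2)) = 6088/6087 + √(-111 + 102^(¾)*I^(3/2))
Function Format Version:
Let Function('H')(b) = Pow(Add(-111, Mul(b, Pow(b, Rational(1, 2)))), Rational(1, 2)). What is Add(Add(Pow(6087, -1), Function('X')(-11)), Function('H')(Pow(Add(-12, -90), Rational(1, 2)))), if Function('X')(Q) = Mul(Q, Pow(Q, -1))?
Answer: Add(Rational(6088, 6087), Pow(Add(-111, Mul(Pow(102, Rational(3, 4)), Pow(I, Rational(3, 2)))), Rational(1, 2))) ≈ Add(1.9781, Mul(11.604, I))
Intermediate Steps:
Function('X')(Q) = 1
Function('H')(b) = Pow(Add(-111, Pow(b, Rational(3, 2))), Rational(1, 2))
Add(Add(Pow(6087, -1), Function('X')(-11)), Function('H')(Pow(Add(-12, -90), Rational(1, 2)))) = Add(Add(Pow(6087, -1), 1), Pow(Add(-111, Pow(Pow(Add(-12, -90), Rational(1, 2)), Rational(3, 2))), Rational(1, 2))) = Add(Add(Rational(1, 6087), 1), Pow(Add(-111, Pow(Pow(-102, Rational(1, 2)), Rational(3, 2))), Rational(1, 2))) = Add(Rational(6088, 6087), Pow(Add(-111, Pow(Mul(I, Pow(102, Rational(1, 2))), Rational(3, 2))), Rational(1, 2))) = Add(Rational(6088, 6087), Pow(Add(-111, Mul(Pow(102, Rational(3, 4)), Pow(I, Rational(3, 2)))), Rational(1, 2)))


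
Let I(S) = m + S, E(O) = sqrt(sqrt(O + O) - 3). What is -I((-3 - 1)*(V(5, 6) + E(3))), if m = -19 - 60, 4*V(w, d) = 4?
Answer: 83 + 4*sqrt(-3 + sqrt(6)) ≈ 83.0 + 2.9679*I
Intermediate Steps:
V(w, d) = 1 (V(w, d) = (1/4)*4 = 1)
E(O) = sqrt(-3 + sqrt(2)*sqrt(O)) (E(O) = sqrt(sqrt(2*O) - 3) = sqrt(sqrt(2)*sqrt(O) - 3) = sqrt(-3 + sqrt(2)*sqrt(O)))
m = -79
I(S) = -79 + S
-I((-3 - 1)*(V(5, 6) + E(3))) = -(-79 + (-3 - 1)*(1 + sqrt(-3 + sqrt(2)*sqrt(3)))) = -(-79 - 4*(1 + sqrt(-3 + sqrt(6)))) = -(-79 + (-4 - 4*sqrt(-3 + sqrt(6)))) = -(-83 - 4*sqrt(-3 + sqrt(6))) = 83 + 4*sqrt(-3 + sqrt(6))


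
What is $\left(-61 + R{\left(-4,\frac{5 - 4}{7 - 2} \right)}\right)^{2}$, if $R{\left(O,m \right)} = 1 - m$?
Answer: $\frac{90601}{25} \approx 3624.0$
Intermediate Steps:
$\left(-61 + R{\left(-4,\frac{5 - 4}{7 - 2} \right)}\right)^{2} = \left(-61 + \left(1 - \frac{5 - 4}{7 - 2}\right)\right)^{2} = \left(-61 + \left(1 - 1 \cdot \frac{1}{5}\right)\right)^{2} = \left(-61 + \left(1 - \frac{1}{5}\right)\right)^{2} = \left(-61 + \frac{4}{5}\right)^{2} = \left(- \frac{301}{5}\right)^{2} = \frac{90601}{25}$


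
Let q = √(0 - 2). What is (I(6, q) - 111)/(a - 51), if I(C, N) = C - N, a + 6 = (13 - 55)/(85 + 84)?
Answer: 1183/645 + 169*I*√2/9675 ≈ 1.8341 + 0.024703*I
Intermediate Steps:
q = I*√2 (q = √(-2) = I*√2 ≈ 1.4142*I)
a = -1056/169 (a = -6 + (13 - 55)/(85 + 84) = -6 - 42/169 = -1056/169 ≈ -6.2485)
(I(6, q) - 111)/(a - 51) = ((6 - I*√2) - 111)/(-1056/169 - 51) = ((6 - I*√2) - 111)/(-9675/169) = (-105 - I*√2)*(-169/9675) = 1183/645 + 169*I*√2/9675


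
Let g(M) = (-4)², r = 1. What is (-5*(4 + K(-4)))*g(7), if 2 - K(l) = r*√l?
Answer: -480 + 160*I ≈ -480.0 + 160.0*I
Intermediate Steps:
K(l) = 2 - √l
g(M) = 16
(-5*(4 + K(-4)))*g(7) = -5*(4 + (2 - √(-4)))*16 = -5*(4 + (2 - 2*I))*16 = -5*(6 - 2*I)*16 = (-30 + 10*I)*16 = -480 + 160*I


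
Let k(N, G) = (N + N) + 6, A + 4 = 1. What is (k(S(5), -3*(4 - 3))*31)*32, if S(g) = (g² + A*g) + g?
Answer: 35712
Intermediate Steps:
A = -3 (A = -4 + 1 = -3)
S(g) = g² - 2*g (S(g) = (g² - 3*g) + g = g² - 2*g)
k(N, G) = 6 + 2*N (k(N, G) = 2*N + 6 = 6 + 2*N)
(k(S(5), -3*(4 - 3))*31)*32 = ((6 + 2*(5*(-2 + 5)))*31)*32 = ((6 + 2*(5*3))*31)*32 = ((6 + 2*15)*31)*32 = ((6 + 30)*31)*32 = (36*31)*32 = 1116*32 = 35712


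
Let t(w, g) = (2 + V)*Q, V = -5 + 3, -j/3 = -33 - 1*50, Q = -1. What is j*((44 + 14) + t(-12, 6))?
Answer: 14442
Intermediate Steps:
j = 249 (j = -3*(-33 - 1*50) = -3*(-33 - 50) = -3*(-83) = 249)
V = -2
t(w, g) = 0 (t(w, g) = (2 - 2)*(-1) = 0*(-1) = 0)
j*((44 + 14) + t(-12, 6)) = 249*((44 + 14) + 0) = 249*(58 + 0) = 249*58 = 14442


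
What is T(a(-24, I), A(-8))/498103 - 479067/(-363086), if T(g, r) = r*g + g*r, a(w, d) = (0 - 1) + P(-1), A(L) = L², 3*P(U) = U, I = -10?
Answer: 715688229671/542562677574 ≈ 1.3191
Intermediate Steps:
P(U) = U/3
a(w, d) = -4/3 (a(w, d) = (0 - 1) + (⅓)*(-1) = -1 - ⅓ = -4/3)
T(g, r) = 2*g*r (T(g, r) = g*r + g*r = 2*g*r)
T(a(-24, I), A(-8))/498103 - 479067/(-363086) = (2*(-4/3)*(-8)²)/498103 - 479067/(-363086) = (2*(-4/3)*64)*(1/498103) - 479067*(-1/363086) = -512/3*1/498103 + 479067/363086 = -512/1494309 + 479067/363086 = 715688229671/542562677574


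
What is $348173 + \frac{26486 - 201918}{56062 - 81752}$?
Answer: $\frac{4472369901}{12845} \approx 3.4818 \cdot 10^{5}$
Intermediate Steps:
$348173 + \frac{26486 - 201918}{56062 - 81752} = 348173 - \frac{175432}{-25690} = 348173 - - \frac{87716}{12845} = 348173 + \frac{87716}{12845} = \frac{4472369901}{12845}$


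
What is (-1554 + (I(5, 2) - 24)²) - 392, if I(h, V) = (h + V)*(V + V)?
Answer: -1930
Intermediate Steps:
I(h, V) = 2*V*(V + h) (I(h, V) = (V + h)*(2*V) = 2*V*(V + h))
(-1554 + (I(5, 2) - 24)²) - 392 = (-1554 + (2*2*(2 + 5) - 24)²) - 392 = (-1554 + (2*2*7 - 24)²) - 392 = (-1554 + (28 - 24)²) - 392 = (-1554 + 4²) - 392 = (-1554 + 16) - 392 = -1538 - 392 = -1930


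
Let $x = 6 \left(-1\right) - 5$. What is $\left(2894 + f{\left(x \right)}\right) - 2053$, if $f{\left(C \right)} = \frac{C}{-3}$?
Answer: $\frac{2534}{3} \approx 844.67$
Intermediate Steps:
$x = -11$ ($x = -6 - 5 = -11$)
$f{\left(C \right)} = - \frac{C}{3}$ ($f{\left(C \right)} = C \left(- \frac{1}{3}\right) = - \frac{C}{3}$)
$\left(2894 + f{\left(x \right)}\right) - 2053 = \left(2894 - - \frac{11}{3}\right) - 2053 = \left(2894 + \frac{11}{3}\right) - 2053 = \frac{8693}{3} - 2053 = \frac{2534}{3}$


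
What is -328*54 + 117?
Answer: -17595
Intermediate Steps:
-328*54 + 117 = -17712 + 117 = -17595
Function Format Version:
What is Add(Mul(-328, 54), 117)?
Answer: -17595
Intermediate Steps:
Add(Mul(-328, 54), 117) = Add(-17712, 117) = -17595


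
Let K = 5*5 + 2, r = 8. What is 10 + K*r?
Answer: 226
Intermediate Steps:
K = 27 (K = 25 + 2 = 27)
10 + K*r = 10 + 27*8 = 10 + 216 = 226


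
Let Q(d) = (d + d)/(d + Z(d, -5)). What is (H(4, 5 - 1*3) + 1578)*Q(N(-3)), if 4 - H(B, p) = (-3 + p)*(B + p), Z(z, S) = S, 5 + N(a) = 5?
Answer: 0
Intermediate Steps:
N(a) = 0 (N(a) = -5 + 5 = 0)
H(B, p) = 4 - (-3 + p)*(B + p)
Q(d) = 2*d/(-5 + d) (Q(d) = (d + d)/(d - 5) = (2*d)/(-5 + d) = 2*d/(-5 + d))
(H(4, 5 - 1*3) + 1578)*Q(N(-3)) = ((4 - (5 - 1*3)**2 + 3*4 + 3*(5 - 1*3) - 1*4*(5 - 1*3)) + 1578)*(2*0/(-5 + 0)) = ((4 - (5 - 3)**2 + 12 + 3*(5 - 3) - 1*4*(5 - 3)) + 1578)*(2*0/(-5)) = ((4 - 1*2**2 + 12 + 3*2 - 1*4*2) + 1578)*(2*0*(-1/5)) = ((4 - 1*4 + 12 + 6 - 8) + 1578)*0 = ((4 - 4 + 12 + 6 - 8) + 1578)*0 = (10 + 1578)*0 = 1588*0 = 0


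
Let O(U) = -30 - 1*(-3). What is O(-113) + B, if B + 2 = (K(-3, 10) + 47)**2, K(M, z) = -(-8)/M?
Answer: 17428/9 ≈ 1936.4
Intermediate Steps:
O(U) = -27 (O(U) = -30 + 3 = -27)
K(M, z) = 8/M
B = 17671/9 (B = -2 + (8/(-3) + 47)**2 = -2 + (8*(-1/3) + 47)**2 = -2 + (-8/3 + 47)**2 = -2 + (133/3)**2 = -2 + 17689/9 = 17671/9 ≈ 1963.4)
O(-113) + B = -27 + 17671/9 = 17428/9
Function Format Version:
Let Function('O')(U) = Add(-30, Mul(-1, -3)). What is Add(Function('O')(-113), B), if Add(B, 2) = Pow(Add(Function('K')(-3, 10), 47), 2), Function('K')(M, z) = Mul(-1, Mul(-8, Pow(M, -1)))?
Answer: Rational(17428, 9) ≈ 1936.4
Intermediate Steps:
Function('O')(U) = -27 (Function('O')(U) = Add(-30, 3) = -27)
Function('K')(M, z) = Mul(8, Pow(M, -1))
B = Rational(17671, 9) (B = Add(-2, Pow(Add(Mul(8, Pow(-3, -1)), 47), 2)) = Add(-2, Pow(Add(Mul(8, Rational(-1, 3)), 47), 2)) = Add(-2, Pow(Add(Rational(-8, 3), 47), 2)) = Add(-2, Pow(Rational(133, 3), 2)) = Add(-2, Rational(17689, 9)) = Rational(17671, 9) ≈ 1963.4)
Add(Function('O')(-113), B) = Add(-27, Rational(17671, 9)) = Rational(17428, 9)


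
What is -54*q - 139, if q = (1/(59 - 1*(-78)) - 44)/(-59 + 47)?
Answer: -92329/274 ≈ -336.97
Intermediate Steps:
q = 2009/548 (q = (1/(59 + 78) - 44)/(-12) = (1/137 - 44)*(-1/12) = -6027/137*(-1/12) = 2009/548 ≈ 3.6661)
-54*q - 139 = -54*2009/548 - 139 = -54243/274 - 139 = -92329/274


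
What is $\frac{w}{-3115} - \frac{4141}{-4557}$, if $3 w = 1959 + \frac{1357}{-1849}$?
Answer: $\frac{2621514527}{3749522385} \approx 0.69916$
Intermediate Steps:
$w = \frac{3620834}{5547}$ ($w = \frac{1959 + \frac{1357}{-1849}}{3} = \frac{1959 + 1357 \left(- \frac{1}{1849}\right)}{3} = \frac{1959 - \frac{1357}{1849}}{3} = \frac{1}{3} \cdot \frac{3620834}{1849} = \frac{3620834}{5547} \approx 652.75$)
$\frac{w}{-3115} - \frac{4141}{-4557} = \frac{3620834}{5547 \left(-3115\right)} - \frac{4141}{-4557} = \frac{3620834}{5547} \left(- \frac{1}{3115}\right) - - \frac{4141}{4557} = - \frac{517262}{2468415} + \frac{4141}{4557} = \frac{2621514527}{3749522385}$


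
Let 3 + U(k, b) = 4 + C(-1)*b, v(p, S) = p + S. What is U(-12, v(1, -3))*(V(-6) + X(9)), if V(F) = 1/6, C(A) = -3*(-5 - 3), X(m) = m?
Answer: -2585/6 ≈ -430.83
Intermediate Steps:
v(p, S) = S + p
C(A) = 24 (C(A) = -3*(-8) = 24)
V(F) = ⅙
U(k, b) = 1 + 24*b (U(k, b) = -3 + (4 + 24*b) = 1 + 24*b)
U(-12, v(1, -3))*(V(-6) + X(9)) = (1 + 24*(-3 + 1))*(⅙ + 9) = (1 + 24*(-2))*(55/6) = (1 - 48)*(55/6) = -47*55/6 = -2585/6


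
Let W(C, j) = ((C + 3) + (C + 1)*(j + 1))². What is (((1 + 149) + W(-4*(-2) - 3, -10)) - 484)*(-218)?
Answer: -388476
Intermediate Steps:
W(C, j) = (3 + C + (1 + C)*(1 + j))² (W(C, j) = ((3 + C) + (1 + C)*(1 + j))² = (3 + C + (1 + C)*(1 + j))²)
(((1 + 149) + W(-4*(-2) - 3, -10)) - 484)*(-218) = (((1 + 149) + (4 - 10 + 2*(-4*(-2) - 3) + (-4*(-2) - 3)*(-10))²) - 484)*(-218) = ((150 + (4 - 10 + 2*(8 - 3) + (8 - 3)*(-10))²) - 484)*(-218) = ((150 + (4 - 10 + 2*5 + 5*(-10))²) - 484)*(-218) = ((150 + (4 - 10 + 10 - 50)²) - 484)*(-218) = ((150 + (-46)²) - 484)*(-218) = ((150 + 2116) - 484)*(-218) = (2266 - 484)*(-218) = 1782*(-218) = -388476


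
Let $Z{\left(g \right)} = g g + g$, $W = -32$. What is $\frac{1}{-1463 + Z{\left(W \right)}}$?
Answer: $- \frac{1}{471} \approx -0.0021231$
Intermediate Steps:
$Z{\left(g \right)} = g + g^{2}$ ($Z{\left(g \right)} = g^{2} + g = g + g^{2}$)
$\frac{1}{-1463 + Z{\left(W \right)}} = \frac{1}{-1463 - 32 \left(1 - 32\right)} = \frac{1}{-1463 - -992} = \frac{1}{-1463 + 992} = \frac{1}{-471} = - \frac{1}{471}$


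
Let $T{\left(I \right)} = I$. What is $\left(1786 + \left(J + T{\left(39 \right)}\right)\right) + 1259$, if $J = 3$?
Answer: $3087$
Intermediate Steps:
$\left(1786 + \left(J + T{\left(39 \right)}\right)\right) + 1259 = \left(1786 + \left(3 + 39\right)\right) + 1259 = \left(1786 + 42\right) + 1259 = 1828 + 1259 = 3087$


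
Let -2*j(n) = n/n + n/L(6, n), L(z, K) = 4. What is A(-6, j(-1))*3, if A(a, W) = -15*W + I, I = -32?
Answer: -633/8 ≈ -79.125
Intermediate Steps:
j(n) = -½ - n/8 (j(n) = -(n/n + n/4)/2 = -(1 + n*(¼))/2 = -(1 + n/4)/2 = -½ - n/8)
A(a, W) = -32 - 15*W (A(a, W) = -15*W - 32 = -32 - 15*W)
A(-6, j(-1))*3 = (-32 - 15*(-½ - ⅛*(-1)))*3 = (-32 - 15*(-½ + ⅛))*3 = (-32 - 15*(-3/8))*3 = (-32 + 45/8)*3 = -211/8*3 = -633/8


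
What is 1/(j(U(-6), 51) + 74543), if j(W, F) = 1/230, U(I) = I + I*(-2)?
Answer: 230/17144891 ≈ 1.3415e-5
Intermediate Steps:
U(I) = -I (U(I) = I - 2*I = -I)
j(W, F) = 1/230
1/(j(U(-6), 51) + 74543) = 1/(1/230 + 74543) = 1/(17144891/230) = 230/17144891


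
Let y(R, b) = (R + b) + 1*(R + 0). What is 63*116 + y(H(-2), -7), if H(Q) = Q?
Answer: 7297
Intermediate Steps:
y(R, b) = b + 2*R (y(R, b) = (R + b) + 1*R = (R + b) + R = b + 2*R)
63*116 + y(H(-2), -7) = 63*116 + (-7 + 2*(-2)) = 7308 + (-7 - 4) = 7308 - 11 = 7297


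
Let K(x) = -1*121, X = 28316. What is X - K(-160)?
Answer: 28437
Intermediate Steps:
K(x) = -121
X - K(-160) = 28316 - 1*(-121) = 28316 + 121 = 28437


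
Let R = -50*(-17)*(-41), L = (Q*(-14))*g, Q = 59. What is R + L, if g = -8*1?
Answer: -28242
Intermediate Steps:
g = -8
L = 6608 (L = (59*(-14))*(-8) = -826*(-8) = 6608)
R = -34850 (R = 850*(-41) = -34850)
R + L = -34850 + 6608 = -28242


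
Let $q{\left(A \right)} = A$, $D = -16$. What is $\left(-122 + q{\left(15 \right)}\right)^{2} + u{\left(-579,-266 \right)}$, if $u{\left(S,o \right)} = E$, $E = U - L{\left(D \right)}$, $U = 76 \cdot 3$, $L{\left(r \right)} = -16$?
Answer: $11693$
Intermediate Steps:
$U = 228$
$E = 244$ ($E = 228 - -16 = 228 + 16 = 244$)
$u{\left(S,o \right)} = 244$
$\left(-122 + q{\left(15 \right)}\right)^{2} + u{\left(-579,-266 \right)} = \left(-122 + 15\right)^{2} + 244 = \left(-107\right)^{2} + 244 = 11449 + 244 = 11693$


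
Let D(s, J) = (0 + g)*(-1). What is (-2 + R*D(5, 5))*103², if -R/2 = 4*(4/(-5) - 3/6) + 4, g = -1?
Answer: 21218/5 ≈ 4243.6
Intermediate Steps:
D(s, J) = 1 (D(s, J) = (0 - 1)*(-1) = -1*(-1) = 1)
R = 12/5 (R = -2*(4*(4/(-5) - 3/6) + 4) = -2*(4*(4*(-⅕) - 3*⅙) + 4) = -2*(4*(-⅘ - ½) + 4) = -2*(4*(-13/10) + 4) = -2*(-26/5 + 4) = -2*(-6/5) = 12/5 ≈ 2.4000)
(-2 + R*D(5, 5))*103² = (-2 + (12/5)*1)*103² = (-2 + 12/5)*10609 = (⅖)*10609 = 21218/5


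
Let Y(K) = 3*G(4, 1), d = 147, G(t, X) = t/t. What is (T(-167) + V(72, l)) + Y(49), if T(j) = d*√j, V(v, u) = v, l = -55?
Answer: 75 + 147*I*√167 ≈ 75.0 + 1899.7*I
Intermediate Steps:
G(t, X) = 1
T(j) = 147*√j
Y(K) = 3 (Y(K) = 3*1 = 3)
(T(-167) + V(72, l)) + Y(49) = (147*√(-167) + 72) + 3 = (147*(I*√167) + 72) + 3 = (147*I*√167 + 72) + 3 = (72 + 147*I*√167) + 3 = 75 + 147*I*√167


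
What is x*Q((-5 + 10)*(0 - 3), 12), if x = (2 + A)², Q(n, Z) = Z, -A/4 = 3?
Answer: 1200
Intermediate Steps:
A = -12 (A = -4*3 = -12)
x = 100 (x = (2 - 12)² = (-10)² = 100)
x*Q((-5 + 10)*(0 - 3), 12) = 100*12 = 1200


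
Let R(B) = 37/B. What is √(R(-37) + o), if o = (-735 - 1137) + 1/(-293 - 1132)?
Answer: I*√152134482/285 ≈ 43.278*I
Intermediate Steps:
o = -2667601/1425 (o = -1872 + 1/(-1425) = -1872 - 1/1425 = -2667601/1425 ≈ -1872.0)
√(R(-37) + o) = √(37/(-37) - 2667601/1425) = √(37*(-1/37) - 2667601/1425) = √(-1 - 2667601/1425) = √(-2669026/1425) = I*√152134482/285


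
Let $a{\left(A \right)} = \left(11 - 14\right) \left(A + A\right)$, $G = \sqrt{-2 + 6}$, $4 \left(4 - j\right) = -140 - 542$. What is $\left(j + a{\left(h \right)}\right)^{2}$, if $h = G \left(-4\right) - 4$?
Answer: $\frac{243049}{4} \approx 60762.0$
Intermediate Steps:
$j = \frac{349}{2}$ ($j = 4 - \frac{-140 - 542}{4} = 4 - - \frac{341}{2} = 4 + \frac{341}{2} = \frac{349}{2} \approx 174.5$)
$G = 2$ ($G = \sqrt{4} = 2$)
$h = -12$ ($h = 2 \left(-4\right) - 4 = -8 - 4 = -12$)
$a{\left(A \right)} = - 6 A$ ($a{\left(A \right)} = - 3 \cdot 2 A = - 6 A$)
$\left(j + a{\left(h \right)}\right)^{2} = \left(\frac{349}{2} - -72\right)^{2} = \left(\frac{349}{2} + 72\right)^{2} = \left(\frac{493}{2}\right)^{2} = \frac{243049}{4}$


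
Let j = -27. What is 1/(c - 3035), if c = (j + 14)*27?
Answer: -1/3386 ≈ -0.00029533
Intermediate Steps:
c = -351 (c = (-27 + 14)*27 = -13*27 = -351)
1/(c - 3035) = 1/(-351 - 3035) = 1/(-3386) = -1/3386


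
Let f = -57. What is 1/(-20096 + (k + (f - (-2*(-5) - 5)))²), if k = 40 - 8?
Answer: -1/19196 ≈ -5.2094e-5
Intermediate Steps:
k = 32
1/(-20096 + (k + (f - (-2*(-5) - 5)))²) = 1/(-20096 + (32 + (-57 - (-2*(-5) - 5)))²) = 1/(-20096 + (32 + (-57 - (10 - 5)))²) = 1/(-20096 + (32 + (-57 - 1*5))²) = 1/(-20096 + (32 + (-57 - 5))²) = 1/(-20096 + (32 - 62)²) = 1/(-20096 + (-30)²) = 1/(-20096 + 900) = 1/(-19196) = -1/19196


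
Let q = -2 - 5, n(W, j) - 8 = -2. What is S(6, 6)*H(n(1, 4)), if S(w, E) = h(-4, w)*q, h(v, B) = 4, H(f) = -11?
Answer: 308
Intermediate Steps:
n(W, j) = 6 (n(W, j) = 8 - 2 = 6)
q = -7
S(w, E) = -28 (S(w, E) = 4*(-7) = -28)
S(6, 6)*H(n(1, 4)) = -28*(-11) = 308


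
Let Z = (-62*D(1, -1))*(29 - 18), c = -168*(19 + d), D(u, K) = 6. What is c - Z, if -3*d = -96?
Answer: -4476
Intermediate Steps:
d = 32 (d = -⅓*(-96) = 32)
c = -8568 (c = -168*(19 + 32) = -168*51 = -8568)
Z = -4092 (Z = (-62*6)*(29 - 18) = -372*11 = -4092)
c - Z = -8568 - 1*(-4092) = -8568 + 4092 = -4476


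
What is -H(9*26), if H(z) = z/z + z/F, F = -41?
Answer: 193/41 ≈ 4.7073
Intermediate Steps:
H(z) = 1 - z/41 (H(z) = z/z + z/(-41) = 1 + z*(-1/41) = 1 - z/41)
-H(9*26) = -(1 - 9*26/41) = -(1 - 1/41*234) = -(1 - 234/41) = -1*(-193/41) = 193/41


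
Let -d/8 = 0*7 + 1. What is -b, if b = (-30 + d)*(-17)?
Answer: -646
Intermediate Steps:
d = -8 (d = -8*(0*7 + 1) = -8*(0 + 1) = -8*1 = -8)
b = 646 (b = (-30 - 8)*(-17) = -38*(-17) = 646)
-b = -1*646 = -646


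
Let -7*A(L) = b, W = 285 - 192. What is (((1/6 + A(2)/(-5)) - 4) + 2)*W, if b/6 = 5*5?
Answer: 3193/14 ≈ 228.07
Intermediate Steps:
W = 93
b = 150 (b = 6*(5*5) = 6*25 = 150)
A(L) = -150/7 (A(L) = -1/7*150 = -150/7)
(((1/6 + A(2)/(-5)) - 4) + 2)*W = (((1/6 - 150/7/(-5)) - 4) + 2)*93 = (((1*(1/6) - 150/7*(-1/5)) - 4) + 2)*93 = (((1/6 + 30/7) - 4) + 2)*93 = ((187/42 - 4) + 2)*93 = (19/42 + 2)*93 = (103/42)*93 = 3193/14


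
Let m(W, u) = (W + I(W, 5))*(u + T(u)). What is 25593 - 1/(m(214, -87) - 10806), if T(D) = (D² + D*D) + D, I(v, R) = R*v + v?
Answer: 573417972737/22405266 ≈ 25593.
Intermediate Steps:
I(v, R) = v + R*v
T(D) = D + 2*D² (T(D) = (D² + D²) + D = 2*D² + D = D + 2*D²)
m(W, u) = 7*W*(u + u*(1 + 2*u)) (m(W, u) = (W + W*(1 + 5))*(u + u*(1 + 2*u)) = (W + W*6)*(u + u*(1 + 2*u)) = (W + 6*W)*(u + u*(1 + 2*u)) = (7*W)*(u + u*(1 + 2*u)) = 7*W*(u + u*(1 + 2*u)))
25593 - 1/(m(214, -87) - 10806) = 25593 - 1/(14*214*(-87)*(1 - 87) - 10806) = 25593 - 1/(14*214*(-87)*(-86) - 10806) = 25593 - 1/(22416072 - 10806) = 25593 - 1/22405266 = 573417972737/22405266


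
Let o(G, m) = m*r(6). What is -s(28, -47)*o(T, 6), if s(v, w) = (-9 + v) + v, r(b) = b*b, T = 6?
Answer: -10152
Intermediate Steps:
r(b) = b²
s(v, w) = -9 + 2*v
o(G, m) = 36*m (o(G, m) = m*6² = m*36 = 36*m)
-s(28, -47)*o(T, 6) = -(-9 + 2*28)*36*6 = -(-9 + 56)*216 = -47*216 = -1*10152 = -10152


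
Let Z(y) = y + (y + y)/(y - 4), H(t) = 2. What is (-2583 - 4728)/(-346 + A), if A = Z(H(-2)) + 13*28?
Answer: -2437/6 ≈ -406.17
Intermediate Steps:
Z(y) = y + 2*y/(-4 + y) (Z(y) = y + (2*y)/(-4 + y) = y + 2*y/(-4 + y))
A = 364 (A = 2*(-2 + 2)/(-4 + 2) + 13*28 = 2*0/(-2) + 364 = 2*(-½)*0 + 364 = 0 + 364 = 364)
(-2583 - 4728)/(-346 + A) = (-2583 - 4728)/(-346 + 364) = -7311/18 = -7311*1/18 = -2437/6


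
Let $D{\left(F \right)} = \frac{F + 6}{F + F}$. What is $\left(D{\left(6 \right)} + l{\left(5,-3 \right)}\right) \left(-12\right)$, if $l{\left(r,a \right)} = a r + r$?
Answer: $108$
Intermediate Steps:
$D{\left(F \right)} = \frac{6 + F}{2 F}$
$l{\left(r,a \right)} = r + a r$
$\left(D{\left(6 \right)} + l{\left(5,-3 \right)}\right) \left(-12\right) = \left(\frac{6 + 6}{2 \cdot 6} + 5 \left(1 - 3\right)\right) \left(-12\right) = \left(\frac{1}{2} \cdot \frac{1}{6} \cdot 12 + 5 \left(-2\right)\right) \left(-12\right) = \left(1 - 10\right) \left(-12\right) = \left(-9\right) \left(-12\right) = 108$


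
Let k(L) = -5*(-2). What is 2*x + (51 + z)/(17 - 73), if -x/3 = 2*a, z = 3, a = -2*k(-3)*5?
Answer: 33573/28 ≈ 1199.0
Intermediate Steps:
k(L) = 10
a = -100 (a = -2*10*5 = -20*5 = -100)
x = 600 (x = -6*(-100) = -3*(-200) = 600)
2*x + (51 + z)/(17 - 73) = 2*600 + (51 + 3)/(17 - 73) = 1200 + 54/(-56) = 1200 + 54*(-1/56) = 1200 - 27/28 = 33573/28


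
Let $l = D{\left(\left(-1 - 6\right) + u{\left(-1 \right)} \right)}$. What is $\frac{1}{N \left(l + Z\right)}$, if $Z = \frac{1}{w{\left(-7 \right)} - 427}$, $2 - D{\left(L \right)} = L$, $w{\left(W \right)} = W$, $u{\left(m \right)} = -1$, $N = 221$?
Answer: $\frac{434}{958919} \approx 0.00045259$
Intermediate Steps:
$D{\left(L \right)} = 2 - L$
$l = 10$ ($l = 2 - \left(\left(-1 - 6\right) - 1\right) = 2 - \left(-7 - 1\right) = 2 - -8 = 2 + 8 = 10$)
$Z = - \frac{1}{434}$ ($Z = \frac{1}{-7 - 427} = \frac{1}{-434} = - \frac{1}{434} \approx -0.0023041$)
$\frac{1}{N \left(l + Z\right)} = \frac{1}{221 \left(10 - \frac{1}{434}\right)} = \frac{1}{221 \cdot \frac{4339}{434}} = \frac{1}{\frac{958919}{434}} = \frac{434}{958919}$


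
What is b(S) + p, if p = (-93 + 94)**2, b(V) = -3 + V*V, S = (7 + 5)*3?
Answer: 1294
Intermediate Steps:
S = 36 (S = 12*3 = 36)
b(V) = -3 + V**2
p = 1 (p = 1**2 = 1)
b(S) + p = (-3 + 36**2) + 1 = (-3 + 1296) + 1 = 1293 + 1 = 1294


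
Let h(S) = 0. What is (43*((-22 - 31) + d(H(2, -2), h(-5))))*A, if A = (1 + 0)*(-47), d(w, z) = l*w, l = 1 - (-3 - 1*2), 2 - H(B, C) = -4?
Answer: 34357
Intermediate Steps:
H(B, C) = 6 (H(B, C) = 2 - 1*(-4) = 2 + 4 = 6)
l = 6 (l = 1 - (-3 - 2) = 1 - 1*(-5) = 1 + 5 = 6)
d(w, z) = 6*w
A = -47 (A = 1*(-47) = -47)
(43*((-22 - 31) + d(H(2, -2), h(-5))))*A = (43*((-22 - 31) + 6*6))*(-47) = (43*(-53 + 36))*(-47) = (43*(-17))*(-47) = -731*(-47) = 34357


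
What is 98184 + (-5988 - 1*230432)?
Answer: -138236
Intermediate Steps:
98184 + (-5988 - 1*230432) = 98184 + (-5988 - 230432) = 98184 - 236420 = -138236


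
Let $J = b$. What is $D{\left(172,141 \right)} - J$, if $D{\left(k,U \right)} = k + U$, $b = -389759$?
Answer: $390072$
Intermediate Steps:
$D{\left(k,U \right)} = U + k$
$J = -389759$
$D{\left(172,141 \right)} - J = \left(141 + 172\right) - -389759 = 313 + 389759 = 390072$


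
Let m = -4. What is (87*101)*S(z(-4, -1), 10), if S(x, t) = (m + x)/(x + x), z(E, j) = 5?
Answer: 8787/10 ≈ 878.70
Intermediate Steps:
S(x, t) = (-4 + x)/(2*x) (S(x, t) = (-4 + x)/(x + x) = (-4 + x)/((2*x)) = (-4 + x)*(1/(2*x)) = (-4 + x)/(2*x))
(87*101)*S(z(-4, -1), 10) = (87*101)*((½)*(-4 + 5)/5) = 8787*((½)*(⅕)*1) = 8787*(⅒) = 8787/10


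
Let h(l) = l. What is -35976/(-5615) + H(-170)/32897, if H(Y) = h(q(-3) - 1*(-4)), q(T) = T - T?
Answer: 1183524932/184716655 ≈ 6.4072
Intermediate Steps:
q(T) = 0
H(Y) = 4 (H(Y) = 0 - 1*(-4) = 0 + 4 = 4)
-35976/(-5615) + H(-170)/32897 = -35976/(-5615) + 4/32897 = -35976*(-1/5615) + 4*(1/32897) = 35976/5615 + 4/32897 = 1183524932/184716655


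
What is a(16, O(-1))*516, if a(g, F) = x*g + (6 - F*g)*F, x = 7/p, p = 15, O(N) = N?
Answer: -37496/5 ≈ -7499.2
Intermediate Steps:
x = 7/15 ≈ 0.46667
a(g, F) = 7*g/15 + F*(6 - F*g) (a(g, F) = 7*g/15 + (6 - F*g)*F = 7*g/15 + F*(6 - F*g))
a(16, O(-1))*516 = (6*(-1) + (7/15)*16 - 1*16*(-1)²)*516 = (-6 + 112/15 - 1*16*1)*516 = (-6 + 112/15 - 16)*516 = -218/15*516 = -37496/5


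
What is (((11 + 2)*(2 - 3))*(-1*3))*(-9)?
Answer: -351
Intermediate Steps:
(((11 + 2)*(2 - 3))*(-1*3))*(-9) = ((13*(-1))*(-3))*(-9) = -13*(-3)*(-9) = 39*(-9) = -351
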